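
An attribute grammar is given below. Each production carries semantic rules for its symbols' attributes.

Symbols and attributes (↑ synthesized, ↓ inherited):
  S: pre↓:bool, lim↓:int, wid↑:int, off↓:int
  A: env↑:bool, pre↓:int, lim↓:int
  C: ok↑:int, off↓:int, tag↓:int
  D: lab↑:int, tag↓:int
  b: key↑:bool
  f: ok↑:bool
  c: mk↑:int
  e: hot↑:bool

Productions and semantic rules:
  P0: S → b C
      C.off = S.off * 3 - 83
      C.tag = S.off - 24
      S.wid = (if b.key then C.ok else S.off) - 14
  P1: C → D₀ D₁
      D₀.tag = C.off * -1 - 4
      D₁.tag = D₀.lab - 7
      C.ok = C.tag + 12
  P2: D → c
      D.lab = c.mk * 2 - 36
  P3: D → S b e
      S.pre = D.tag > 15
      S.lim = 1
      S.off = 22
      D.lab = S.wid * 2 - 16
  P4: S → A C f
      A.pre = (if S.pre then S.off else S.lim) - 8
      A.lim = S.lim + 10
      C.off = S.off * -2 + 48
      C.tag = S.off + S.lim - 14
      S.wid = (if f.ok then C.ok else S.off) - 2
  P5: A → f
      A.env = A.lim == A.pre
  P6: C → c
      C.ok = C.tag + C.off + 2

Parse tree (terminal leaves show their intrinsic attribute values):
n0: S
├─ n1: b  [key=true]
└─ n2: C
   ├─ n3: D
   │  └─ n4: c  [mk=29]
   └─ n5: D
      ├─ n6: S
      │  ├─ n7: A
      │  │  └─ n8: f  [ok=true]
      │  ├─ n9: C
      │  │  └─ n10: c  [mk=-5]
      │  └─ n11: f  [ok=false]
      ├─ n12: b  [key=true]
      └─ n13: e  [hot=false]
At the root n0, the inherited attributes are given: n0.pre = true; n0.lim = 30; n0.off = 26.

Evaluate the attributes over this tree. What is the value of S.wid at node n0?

0

1. n0.pre = true  [given at root]
2. n0.lim = 30  [given at root]
3. n0.off = 26  [given at root]
4. n1.key = true  [terminal]
5. n2.off = -5  [S.off * 3 - 83]
6. n2.tag = 2  [S.off - 24]
7. n3.tag = 1  [C.off * -1 - 4]
8. n4.mk = 29  [terminal]
9. n3.lab = 22  [c.mk * 2 - 36]
10. n5.tag = 15  [D₀.lab - 7]
11. n6.pre = false  [D.tag > 15]
12. n6.lim = 1  [1]
13. n6.off = 22  [22]
14. n7.pre = -7  [(if S.pre then S.off else S.lim) - 8]
15. n7.lim = 11  [S.lim + 10]
16. n8.ok = true  [terminal]
17. n7.env = false  [A.lim == A.pre]
18. n9.off = 4  [S.off * -2 + 48]
19. n9.tag = 9  [S.off + S.lim - 14]
20. n10.mk = -5  [terminal]
21. n9.ok = 15  [C.tag + C.off + 2]
22. n11.ok = false  [terminal]
23. n6.wid = 20  [(if f.ok then C.ok else S.off) - 2]
24. n12.key = true  [terminal]
25. n13.hot = false  [terminal]
26. n5.lab = 24  [S.wid * 2 - 16]
27. n2.ok = 14  [C.tag + 12]
28. n0.wid = 0  [(if b.key then C.ok else S.off) - 14]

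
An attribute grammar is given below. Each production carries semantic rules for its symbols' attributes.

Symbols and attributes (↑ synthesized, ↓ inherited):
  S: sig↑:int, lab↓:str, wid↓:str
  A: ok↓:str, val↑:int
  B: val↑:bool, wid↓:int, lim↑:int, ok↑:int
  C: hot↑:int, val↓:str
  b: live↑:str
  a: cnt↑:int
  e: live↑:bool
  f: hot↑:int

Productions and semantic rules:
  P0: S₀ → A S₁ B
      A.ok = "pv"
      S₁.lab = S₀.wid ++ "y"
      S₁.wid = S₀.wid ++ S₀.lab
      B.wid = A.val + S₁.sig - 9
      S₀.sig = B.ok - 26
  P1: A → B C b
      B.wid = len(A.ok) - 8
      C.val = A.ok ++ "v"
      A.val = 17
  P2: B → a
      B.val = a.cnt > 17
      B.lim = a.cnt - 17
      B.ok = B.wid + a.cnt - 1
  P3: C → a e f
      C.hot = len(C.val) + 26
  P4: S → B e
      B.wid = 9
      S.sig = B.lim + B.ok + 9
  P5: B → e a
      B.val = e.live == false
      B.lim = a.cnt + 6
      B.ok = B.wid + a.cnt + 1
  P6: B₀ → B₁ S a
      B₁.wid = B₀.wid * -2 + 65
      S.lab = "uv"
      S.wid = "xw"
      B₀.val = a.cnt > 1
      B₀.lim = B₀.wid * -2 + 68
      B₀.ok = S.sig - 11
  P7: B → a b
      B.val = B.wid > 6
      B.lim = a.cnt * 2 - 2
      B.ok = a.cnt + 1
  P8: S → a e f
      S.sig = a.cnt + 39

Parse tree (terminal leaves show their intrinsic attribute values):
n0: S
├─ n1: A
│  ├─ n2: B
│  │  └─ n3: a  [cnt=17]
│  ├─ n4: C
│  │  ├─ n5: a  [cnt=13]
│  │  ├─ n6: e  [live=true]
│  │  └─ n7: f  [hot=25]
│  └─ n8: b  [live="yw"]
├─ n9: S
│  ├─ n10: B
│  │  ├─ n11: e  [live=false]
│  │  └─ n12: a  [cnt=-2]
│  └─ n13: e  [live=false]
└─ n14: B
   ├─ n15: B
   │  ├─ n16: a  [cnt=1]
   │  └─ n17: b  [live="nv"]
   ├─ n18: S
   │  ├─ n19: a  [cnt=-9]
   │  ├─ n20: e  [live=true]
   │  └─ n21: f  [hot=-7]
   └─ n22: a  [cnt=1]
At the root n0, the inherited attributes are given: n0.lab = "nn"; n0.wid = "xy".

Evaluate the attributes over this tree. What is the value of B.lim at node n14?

1. n0.lab = "nn"  [given at root]
2. n0.wid = "xy"  [given at root]
3. n1.ok = "pv"  ["pv"]
4. n2.wid = -6  [len(A.ok) - 8]
5. n3.cnt = 17  [terminal]
6. n2.val = false  [a.cnt > 17]
7. n2.lim = 0  [a.cnt - 17]
8. n2.ok = 10  [B.wid + a.cnt - 1]
9. n4.val = "pvv"  [A.ok ++ "v"]
10. n5.cnt = 13  [terminal]
11. n6.live = true  [terminal]
12. n7.hot = 25  [terminal]
13. n4.hot = 29  [len(C.val) + 26]
14. n8.live = "yw"  [terminal]
15. n1.val = 17  [17]
16. n9.lab = "xyy"  [S₀.wid ++ "y"]
17. n9.wid = "xynn"  [S₀.wid ++ S₀.lab]
18. n10.wid = 9  [9]
19. n11.live = false  [terminal]
20. n12.cnt = -2  [terminal]
21. n10.val = true  [e.live == false]
22. n10.lim = 4  [a.cnt + 6]
23. n10.ok = 8  [B.wid + a.cnt + 1]
24. n13.live = false  [terminal]
25. n9.sig = 21  [B.lim + B.ok + 9]
26. n14.wid = 29  [A.val + S₁.sig - 9]
27. n15.wid = 7  [B₀.wid * -2 + 65]
28. n16.cnt = 1  [terminal]
29. n17.live = "nv"  [terminal]
30. n15.val = true  [B.wid > 6]
31. n15.lim = 0  [a.cnt * 2 - 2]
32. n15.ok = 2  [a.cnt + 1]
33. n18.lab = "uv"  ["uv"]
34. n18.wid = "xw"  ["xw"]
35. n19.cnt = -9  [terminal]
36. n20.live = true  [terminal]
37. n21.hot = -7  [terminal]
38. n18.sig = 30  [a.cnt + 39]
39. n22.cnt = 1  [terminal]
40. n14.val = false  [a.cnt > 1]
41. n14.lim = 10  [B₀.wid * -2 + 68]
42. n14.ok = 19  [S.sig - 11]
43. n0.sig = -7  [B.ok - 26]

10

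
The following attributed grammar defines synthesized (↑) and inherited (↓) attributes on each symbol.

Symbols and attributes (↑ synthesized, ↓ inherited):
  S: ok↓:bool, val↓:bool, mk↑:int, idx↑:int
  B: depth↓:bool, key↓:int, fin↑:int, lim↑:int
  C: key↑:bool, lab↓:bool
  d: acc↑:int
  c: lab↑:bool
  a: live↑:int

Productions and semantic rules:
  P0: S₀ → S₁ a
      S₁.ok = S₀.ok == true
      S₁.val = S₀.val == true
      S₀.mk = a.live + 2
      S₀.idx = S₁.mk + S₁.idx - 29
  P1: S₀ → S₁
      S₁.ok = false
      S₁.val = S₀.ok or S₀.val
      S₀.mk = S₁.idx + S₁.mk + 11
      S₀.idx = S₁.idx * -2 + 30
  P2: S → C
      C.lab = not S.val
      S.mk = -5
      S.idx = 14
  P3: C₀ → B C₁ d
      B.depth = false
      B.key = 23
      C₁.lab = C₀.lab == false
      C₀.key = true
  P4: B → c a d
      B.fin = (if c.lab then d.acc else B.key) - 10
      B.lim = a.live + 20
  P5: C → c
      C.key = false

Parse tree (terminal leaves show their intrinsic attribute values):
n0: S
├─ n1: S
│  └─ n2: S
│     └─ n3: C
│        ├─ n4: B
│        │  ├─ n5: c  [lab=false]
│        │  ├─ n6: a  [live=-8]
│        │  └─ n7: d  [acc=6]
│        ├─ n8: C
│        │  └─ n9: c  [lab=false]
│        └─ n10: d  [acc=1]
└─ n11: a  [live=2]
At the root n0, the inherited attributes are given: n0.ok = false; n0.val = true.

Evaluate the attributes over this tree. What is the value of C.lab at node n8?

1. n0.ok = false  [given at root]
2. n0.val = true  [given at root]
3. n1.ok = false  [S₀.ok == true]
4. n1.val = true  [S₀.val == true]
5. n2.ok = false  [false]
6. n2.val = true  [S₀.ok or S₀.val]
7. n3.lab = false  [not S.val]
8. n4.depth = false  [false]
9. n4.key = 23  [23]
10. n5.lab = false  [terminal]
11. n6.live = -8  [terminal]
12. n7.acc = 6  [terminal]
13. n4.fin = 13  [(if c.lab then d.acc else B.key) - 10]
14. n4.lim = 12  [a.live + 20]
15. n8.lab = true  [C₀.lab == false]
16. n9.lab = false  [terminal]
17. n8.key = false  [false]
18. n10.acc = 1  [terminal]
19. n3.key = true  [true]
20. n2.mk = -5  [-5]
21. n2.idx = 14  [14]
22. n1.mk = 20  [S₁.idx + S₁.mk + 11]
23. n1.idx = 2  [S₁.idx * -2 + 30]
24. n11.live = 2  [terminal]
25. n0.mk = 4  [a.live + 2]
26. n0.idx = -7  [S₁.mk + S₁.idx - 29]

true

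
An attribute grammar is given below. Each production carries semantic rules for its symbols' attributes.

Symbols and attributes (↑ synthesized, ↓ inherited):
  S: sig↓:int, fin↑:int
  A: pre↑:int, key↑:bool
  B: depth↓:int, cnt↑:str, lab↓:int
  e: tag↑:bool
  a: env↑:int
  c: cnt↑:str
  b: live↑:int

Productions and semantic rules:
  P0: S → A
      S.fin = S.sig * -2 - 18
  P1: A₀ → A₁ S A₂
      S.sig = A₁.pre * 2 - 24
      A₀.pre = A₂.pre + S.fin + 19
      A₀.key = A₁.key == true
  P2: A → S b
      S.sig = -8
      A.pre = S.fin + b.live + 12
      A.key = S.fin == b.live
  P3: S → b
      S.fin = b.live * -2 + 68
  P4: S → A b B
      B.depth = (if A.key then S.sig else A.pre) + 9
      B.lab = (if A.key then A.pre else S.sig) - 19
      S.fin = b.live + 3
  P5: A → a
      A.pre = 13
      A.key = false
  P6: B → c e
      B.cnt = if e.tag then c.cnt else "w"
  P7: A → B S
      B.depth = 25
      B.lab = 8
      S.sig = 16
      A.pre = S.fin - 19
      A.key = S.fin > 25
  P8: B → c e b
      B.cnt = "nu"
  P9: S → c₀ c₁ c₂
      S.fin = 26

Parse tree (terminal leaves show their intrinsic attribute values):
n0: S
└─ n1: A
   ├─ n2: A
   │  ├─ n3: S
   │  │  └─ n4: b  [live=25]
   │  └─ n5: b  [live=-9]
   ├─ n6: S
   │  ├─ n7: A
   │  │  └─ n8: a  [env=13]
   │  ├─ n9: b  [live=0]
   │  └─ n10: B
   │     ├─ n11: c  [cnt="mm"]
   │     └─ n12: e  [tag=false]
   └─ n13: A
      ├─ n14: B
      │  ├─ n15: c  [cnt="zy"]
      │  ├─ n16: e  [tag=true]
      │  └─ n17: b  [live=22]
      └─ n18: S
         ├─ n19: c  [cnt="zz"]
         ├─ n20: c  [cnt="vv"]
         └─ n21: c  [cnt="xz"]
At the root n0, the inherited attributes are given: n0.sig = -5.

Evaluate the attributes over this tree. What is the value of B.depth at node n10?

22

1. n0.sig = -5  [given at root]
2. n3.sig = -8  [-8]
3. n4.live = 25  [terminal]
4. n3.fin = 18  [b.live * -2 + 68]
5. n5.live = -9  [terminal]
6. n2.pre = 21  [S.fin + b.live + 12]
7. n2.key = false  [S.fin == b.live]
8. n6.sig = 18  [A₁.pre * 2 - 24]
9. n8.env = 13  [terminal]
10. n7.pre = 13  [13]
11. n7.key = false  [false]
12. n9.live = 0  [terminal]
13. n10.depth = 22  [(if A.key then S.sig else A.pre) + 9]
14. n10.lab = -1  [(if A.key then A.pre else S.sig) - 19]
15. n11.cnt = "mm"  [terminal]
16. n12.tag = false  [terminal]
17. n10.cnt = "w"  [if e.tag then c.cnt else "w"]
18. n6.fin = 3  [b.live + 3]
19. n14.depth = 25  [25]
20. n14.lab = 8  [8]
21. n15.cnt = "zy"  [terminal]
22. n16.tag = true  [terminal]
23. n17.live = 22  [terminal]
24. n14.cnt = "nu"  ["nu"]
25. n18.sig = 16  [16]
26. n19.cnt = "zz"  [terminal]
27. n20.cnt = "vv"  [terminal]
28. n21.cnt = "xz"  [terminal]
29. n18.fin = 26  [26]
30. n13.pre = 7  [S.fin - 19]
31. n13.key = true  [S.fin > 25]
32. n1.pre = 29  [A₂.pre + S.fin + 19]
33. n1.key = false  [A₁.key == true]
34. n0.fin = -8  [S.sig * -2 - 18]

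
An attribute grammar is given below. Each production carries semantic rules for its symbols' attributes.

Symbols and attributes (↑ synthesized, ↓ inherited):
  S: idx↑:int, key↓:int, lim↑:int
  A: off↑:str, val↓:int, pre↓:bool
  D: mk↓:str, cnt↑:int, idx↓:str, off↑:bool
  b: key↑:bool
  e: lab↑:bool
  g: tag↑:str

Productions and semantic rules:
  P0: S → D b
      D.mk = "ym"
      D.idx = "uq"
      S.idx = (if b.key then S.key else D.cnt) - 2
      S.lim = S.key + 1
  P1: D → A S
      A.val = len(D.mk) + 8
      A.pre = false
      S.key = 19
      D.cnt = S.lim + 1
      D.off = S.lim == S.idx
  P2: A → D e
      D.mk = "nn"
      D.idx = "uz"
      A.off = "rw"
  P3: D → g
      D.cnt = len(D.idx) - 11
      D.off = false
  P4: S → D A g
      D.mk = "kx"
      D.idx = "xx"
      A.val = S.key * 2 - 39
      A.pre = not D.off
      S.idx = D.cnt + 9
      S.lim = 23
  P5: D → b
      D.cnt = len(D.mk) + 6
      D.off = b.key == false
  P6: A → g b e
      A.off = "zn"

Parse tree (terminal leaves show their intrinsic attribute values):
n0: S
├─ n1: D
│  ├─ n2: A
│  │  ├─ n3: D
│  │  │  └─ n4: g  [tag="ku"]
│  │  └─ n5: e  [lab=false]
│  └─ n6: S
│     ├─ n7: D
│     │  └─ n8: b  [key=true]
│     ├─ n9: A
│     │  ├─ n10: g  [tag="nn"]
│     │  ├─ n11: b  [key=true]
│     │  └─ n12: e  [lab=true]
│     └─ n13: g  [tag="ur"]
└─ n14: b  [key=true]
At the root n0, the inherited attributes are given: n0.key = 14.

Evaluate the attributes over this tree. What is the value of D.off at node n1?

1. n0.key = 14  [given at root]
2. n1.mk = "ym"  ["ym"]
3. n1.idx = "uq"  ["uq"]
4. n2.val = 10  [len(D.mk) + 8]
5. n2.pre = false  [false]
6. n3.mk = "nn"  ["nn"]
7. n3.idx = "uz"  ["uz"]
8. n4.tag = "ku"  [terminal]
9. n3.cnt = -9  [len(D.idx) - 11]
10. n3.off = false  [false]
11. n5.lab = false  [terminal]
12. n2.off = "rw"  ["rw"]
13. n6.key = 19  [19]
14. n7.mk = "kx"  ["kx"]
15. n7.idx = "xx"  ["xx"]
16. n8.key = true  [terminal]
17. n7.cnt = 8  [len(D.mk) + 6]
18. n7.off = false  [b.key == false]
19. n9.val = -1  [S.key * 2 - 39]
20. n9.pre = true  [not D.off]
21. n10.tag = "nn"  [terminal]
22. n11.key = true  [terminal]
23. n12.lab = true  [terminal]
24. n9.off = "zn"  ["zn"]
25. n13.tag = "ur"  [terminal]
26. n6.idx = 17  [D.cnt + 9]
27. n6.lim = 23  [23]
28. n1.cnt = 24  [S.lim + 1]
29. n1.off = false  [S.lim == S.idx]
30. n14.key = true  [terminal]
31. n0.idx = 12  [(if b.key then S.key else D.cnt) - 2]
32. n0.lim = 15  [S.key + 1]

false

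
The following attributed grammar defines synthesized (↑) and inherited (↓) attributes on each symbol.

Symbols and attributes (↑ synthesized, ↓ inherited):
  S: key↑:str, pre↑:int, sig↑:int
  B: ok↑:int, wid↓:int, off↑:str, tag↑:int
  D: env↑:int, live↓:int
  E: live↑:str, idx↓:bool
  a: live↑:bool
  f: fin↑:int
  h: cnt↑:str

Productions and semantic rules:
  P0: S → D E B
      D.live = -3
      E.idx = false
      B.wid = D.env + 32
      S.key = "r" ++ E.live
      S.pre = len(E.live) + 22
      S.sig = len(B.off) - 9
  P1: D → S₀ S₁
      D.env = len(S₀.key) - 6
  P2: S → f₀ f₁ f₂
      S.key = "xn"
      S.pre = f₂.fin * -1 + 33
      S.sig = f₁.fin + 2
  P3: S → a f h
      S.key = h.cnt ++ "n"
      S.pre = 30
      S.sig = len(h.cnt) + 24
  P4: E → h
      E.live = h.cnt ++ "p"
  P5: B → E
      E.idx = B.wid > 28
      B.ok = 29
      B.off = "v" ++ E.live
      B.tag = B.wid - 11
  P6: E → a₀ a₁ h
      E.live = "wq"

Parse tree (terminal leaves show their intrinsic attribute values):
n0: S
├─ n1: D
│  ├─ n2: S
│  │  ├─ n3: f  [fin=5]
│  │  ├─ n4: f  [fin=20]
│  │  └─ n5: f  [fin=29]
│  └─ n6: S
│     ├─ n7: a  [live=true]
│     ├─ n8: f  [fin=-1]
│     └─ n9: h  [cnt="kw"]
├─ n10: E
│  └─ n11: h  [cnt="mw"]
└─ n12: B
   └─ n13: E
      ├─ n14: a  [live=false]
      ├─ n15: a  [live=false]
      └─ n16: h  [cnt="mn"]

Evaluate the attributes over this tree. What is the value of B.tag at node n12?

1. n1.live = -3  [-3]
2. n3.fin = 5  [terminal]
3. n4.fin = 20  [terminal]
4. n5.fin = 29  [terminal]
5. n2.key = "xn"  ["xn"]
6. n2.pre = 4  [f₂.fin * -1 + 33]
7. n2.sig = 22  [f₁.fin + 2]
8. n7.live = true  [terminal]
9. n8.fin = -1  [terminal]
10. n9.cnt = "kw"  [terminal]
11. n6.key = "kwn"  [h.cnt ++ "n"]
12. n6.pre = 30  [30]
13. n6.sig = 26  [len(h.cnt) + 24]
14. n1.env = -4  [len(S₀.key) - 6]
15. n10.idx = false  [false]
16. n11.cnt = "mw"  [terminal]
17. n10.live = "mwp"  [h.cnt ++ "p"]
18. n12.wid = 28  [D.env + 32]
19. n13.idx = false  [B.wid > 28]
20. n14.live = false  [terminal]
21. n15.live = false  [terminal]
22. n16.cnt = "mn"  [terminal]
23. n13.live = "wq"  ["wq"]
24. n12.ok = 29  [29]
25. n12.off = "vwq"  ["v" ++ E.live]
26. n12.tag = 17  [B.wid - 11]
27. n0.key = "rmwp"  ["r" ++ E.live]
28. n0.pre = 25  [len(E.live) + 22]
29. n0.sig = -6  [len(B.off) - 9]

17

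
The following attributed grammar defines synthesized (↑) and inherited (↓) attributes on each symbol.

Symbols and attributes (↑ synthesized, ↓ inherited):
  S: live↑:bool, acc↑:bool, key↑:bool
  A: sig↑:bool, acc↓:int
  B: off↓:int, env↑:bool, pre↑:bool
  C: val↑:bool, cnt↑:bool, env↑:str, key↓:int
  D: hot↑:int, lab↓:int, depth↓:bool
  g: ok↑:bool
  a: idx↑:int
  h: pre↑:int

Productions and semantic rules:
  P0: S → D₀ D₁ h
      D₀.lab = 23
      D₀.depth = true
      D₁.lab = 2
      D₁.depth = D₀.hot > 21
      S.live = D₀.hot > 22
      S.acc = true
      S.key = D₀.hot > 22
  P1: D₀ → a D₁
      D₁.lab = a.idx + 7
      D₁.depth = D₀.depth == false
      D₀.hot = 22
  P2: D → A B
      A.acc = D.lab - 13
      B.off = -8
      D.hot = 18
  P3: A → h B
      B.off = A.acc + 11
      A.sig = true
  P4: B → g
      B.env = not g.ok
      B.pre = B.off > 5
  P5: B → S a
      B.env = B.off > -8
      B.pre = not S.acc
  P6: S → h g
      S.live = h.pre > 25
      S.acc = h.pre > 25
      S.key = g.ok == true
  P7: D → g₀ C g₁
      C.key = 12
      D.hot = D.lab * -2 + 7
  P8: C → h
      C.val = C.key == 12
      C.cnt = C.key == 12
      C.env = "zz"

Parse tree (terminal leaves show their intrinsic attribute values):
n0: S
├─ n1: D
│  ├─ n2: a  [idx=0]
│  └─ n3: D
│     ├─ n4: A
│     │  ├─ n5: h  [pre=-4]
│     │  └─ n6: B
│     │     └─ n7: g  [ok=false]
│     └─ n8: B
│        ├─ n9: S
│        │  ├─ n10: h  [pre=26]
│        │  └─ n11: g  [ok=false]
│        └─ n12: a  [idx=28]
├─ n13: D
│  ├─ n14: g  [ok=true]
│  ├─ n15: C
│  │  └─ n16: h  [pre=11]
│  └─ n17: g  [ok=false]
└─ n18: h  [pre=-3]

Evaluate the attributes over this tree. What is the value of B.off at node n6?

1. n1.lab = 23  [23]
2. n1.depth = true  [true]
3. n2.idx = 0  [terminal]
4. n3.lab = 7  [a.idx + 7]
5. n3.depth = false  [D₀.depth == false]
6. n4.acc = -6  [D.lab - 13]
7. n5.pre = -4  [terminal]
8. n6.off = 5  [A.acc + 11]
9. n7.ok = false  [terminal]
10. n6.env = true  [not g.ok]
11. n6.pre = false  [B.off > 5]
12. n4.sig = true  [true]
13. n8.off = -8  [-8]
14. n10.pre = 26  [terminal]
15. n11.ok = false  [terminal]
16. n9.live = true  [h.pre > 25]
17. n9.acc = true  [h.pre > 25]
18. n9.key = false  [g.ok == true]
19. n12.idx = 28  [terminal]
20. n8.env = false  [B.off > -8]
21. n8.pre = false  [not S.acc]
22. n3.hot = 18  [18]
23. n1.hot = 22  [22]
24. n13.lab = 2  [2]
25. n13.depth = true  [D₀.hot > 21]
26. n14.ok = true  [terminal]
27. n15.key = 12  [12]
28. n16.pre = 11  [terminal]
29. n15.val = true  [C.key == 12]
30. n15.cnt = true  [C.key == 12]
31. n15.env = "zz"  ["zz"]
32. n17.ok = false  [terminal]
33. n13.hot = 3  [D.lab * -2 + 7]
34. n18.pre = -3  [terminal]
35. n0.live = false  [D₀.hot > 22]
36. n0.acc = true  [true]
37. n0.key = false  [D₀.hot > 22]

5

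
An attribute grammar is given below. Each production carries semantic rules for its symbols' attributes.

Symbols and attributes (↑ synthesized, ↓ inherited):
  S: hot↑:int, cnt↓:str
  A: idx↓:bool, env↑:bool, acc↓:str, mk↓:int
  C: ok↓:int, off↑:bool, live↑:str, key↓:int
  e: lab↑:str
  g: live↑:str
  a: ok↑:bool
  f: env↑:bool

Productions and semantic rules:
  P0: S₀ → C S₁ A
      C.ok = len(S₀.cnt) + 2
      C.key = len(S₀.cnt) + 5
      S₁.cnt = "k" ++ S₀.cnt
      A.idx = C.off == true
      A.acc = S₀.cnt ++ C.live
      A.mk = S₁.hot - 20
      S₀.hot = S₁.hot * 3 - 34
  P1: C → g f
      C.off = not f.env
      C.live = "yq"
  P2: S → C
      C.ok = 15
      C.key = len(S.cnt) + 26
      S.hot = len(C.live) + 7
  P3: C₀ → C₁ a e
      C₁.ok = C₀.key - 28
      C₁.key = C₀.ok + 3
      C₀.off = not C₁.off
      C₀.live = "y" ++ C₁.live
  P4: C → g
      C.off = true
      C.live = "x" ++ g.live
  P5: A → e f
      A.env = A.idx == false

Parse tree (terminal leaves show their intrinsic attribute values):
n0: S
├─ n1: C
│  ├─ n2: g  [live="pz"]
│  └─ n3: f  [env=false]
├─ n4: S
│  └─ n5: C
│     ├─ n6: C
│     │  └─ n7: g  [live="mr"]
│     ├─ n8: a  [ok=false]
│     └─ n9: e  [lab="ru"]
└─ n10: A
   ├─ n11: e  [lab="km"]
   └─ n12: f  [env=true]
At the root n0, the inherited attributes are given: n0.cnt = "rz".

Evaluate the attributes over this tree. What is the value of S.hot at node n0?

1. n0.cnt = "rz"  [given at root]
2. n1.ok = 4  [len(S₀.cnt) + 2]
3. n1.key = 7  [len(S₀.cnt) + 5]
4. n2.live = "pz"  [terminal]
5. n3.env = false  [terminal]
6. n1.off = true  [not f.env]
7. n1.live = "yq"  ["yq"]
8. n4.cnt = "krz"  ["k" ++ S₀.cnt]
9. n5.ok = 15  [15]
10. n5.key = 29  [len(S.cnt) + 26]
11. n6.ok = 1  [C₀.key - 28]
12. n6.key = 18  [C₀.ok + 3]
13. n7.live = "mr"  [terminal]
14. n6.off = true  [true]
15. n6.live = "xmr"  ["x" ++ g.live]
16. n8.ok = false  [terminal]
17. n9.lab = "ru"  [terminal]
18. n5.off = false  [not C₁.off]
19. n5.live = "yxmr"  ["y" ++ C₁.live]
20. n4.hot = 11  [len(C.live) + 7]
21. n10.idx = true  [C.off == true]
22. n10.acc = "rzyq"  [S₀.cnt ++ C.live]
23. n10.mk = -9  [S₁.hot - 20]
24. n11.lab = "km"  [terminal]
25. n12.env = true  [terminal]
26. n10.env = false  [A.idx == false]
27. n0.hot = -1  [S₁.hot * 3 - 34]

-1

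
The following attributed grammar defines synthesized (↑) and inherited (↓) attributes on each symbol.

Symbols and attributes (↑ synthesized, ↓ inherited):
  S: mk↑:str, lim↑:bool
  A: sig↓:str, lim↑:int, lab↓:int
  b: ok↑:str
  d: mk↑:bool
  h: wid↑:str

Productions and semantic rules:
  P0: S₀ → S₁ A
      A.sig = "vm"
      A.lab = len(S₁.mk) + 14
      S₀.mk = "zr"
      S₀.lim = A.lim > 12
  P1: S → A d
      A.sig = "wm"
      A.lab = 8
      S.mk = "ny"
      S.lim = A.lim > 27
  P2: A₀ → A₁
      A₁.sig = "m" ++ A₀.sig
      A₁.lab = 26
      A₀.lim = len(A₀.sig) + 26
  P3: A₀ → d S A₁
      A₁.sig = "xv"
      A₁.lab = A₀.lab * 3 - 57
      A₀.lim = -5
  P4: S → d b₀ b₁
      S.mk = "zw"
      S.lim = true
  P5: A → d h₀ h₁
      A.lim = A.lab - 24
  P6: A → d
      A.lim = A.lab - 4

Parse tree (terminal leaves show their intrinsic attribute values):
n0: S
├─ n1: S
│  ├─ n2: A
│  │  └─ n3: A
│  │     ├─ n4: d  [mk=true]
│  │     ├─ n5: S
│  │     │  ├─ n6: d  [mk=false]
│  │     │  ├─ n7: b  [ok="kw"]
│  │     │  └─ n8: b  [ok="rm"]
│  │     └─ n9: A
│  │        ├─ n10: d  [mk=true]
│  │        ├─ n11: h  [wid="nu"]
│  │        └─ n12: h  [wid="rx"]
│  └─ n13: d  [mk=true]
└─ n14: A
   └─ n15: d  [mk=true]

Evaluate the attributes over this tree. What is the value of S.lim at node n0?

false

1. n2.sig = "wm"  ["wm"]
2. n2.lab = 8  [8]
3. n3.sig = "mwm"  ["m" ++ A₀.sig]
4. n3.lab = 26  [26]
5. n4.mk = true  [terminal]
6. n6.mk = false  [terminal]
7. n7.ok = "kw"  [terminal]
8. n8.ok = "rm"  [terminal]
9. n5.mk = "zw"  ["zw"]
10. n5.lim = true  [true]
11. n9.sig = "xv"  ["xv"]
12. n9.lab = 21  [A₀.lab * 3 - 57]
13. n10.mk = true  [terminal]
14. n11.wid = "nu"  [terminal]
15. n12.wid = "rx"  [terminal]
16. n9.lim = -3  [A.lab - 24]
17. n3.lim = -5  [-5]
18. n2.lim = 28  [len(A₀.sig) + 26]
19. n13.mk = true  [terminal]
20. n1.mk = "ny"  ["ny"]
21. n1.lim = true  [A.lim > 27]
22. n14.sig = "vm"  ["vm"]
23. n14.lab = 16  [len(S₁.mk) + 14]
24. n15.mk = true  [terminal]
25. n14.lim = 12  [A.lab - 4]
26. n0.mk = "zr"  ["zr"]
27. n0.lim = false  [A.lim > 12]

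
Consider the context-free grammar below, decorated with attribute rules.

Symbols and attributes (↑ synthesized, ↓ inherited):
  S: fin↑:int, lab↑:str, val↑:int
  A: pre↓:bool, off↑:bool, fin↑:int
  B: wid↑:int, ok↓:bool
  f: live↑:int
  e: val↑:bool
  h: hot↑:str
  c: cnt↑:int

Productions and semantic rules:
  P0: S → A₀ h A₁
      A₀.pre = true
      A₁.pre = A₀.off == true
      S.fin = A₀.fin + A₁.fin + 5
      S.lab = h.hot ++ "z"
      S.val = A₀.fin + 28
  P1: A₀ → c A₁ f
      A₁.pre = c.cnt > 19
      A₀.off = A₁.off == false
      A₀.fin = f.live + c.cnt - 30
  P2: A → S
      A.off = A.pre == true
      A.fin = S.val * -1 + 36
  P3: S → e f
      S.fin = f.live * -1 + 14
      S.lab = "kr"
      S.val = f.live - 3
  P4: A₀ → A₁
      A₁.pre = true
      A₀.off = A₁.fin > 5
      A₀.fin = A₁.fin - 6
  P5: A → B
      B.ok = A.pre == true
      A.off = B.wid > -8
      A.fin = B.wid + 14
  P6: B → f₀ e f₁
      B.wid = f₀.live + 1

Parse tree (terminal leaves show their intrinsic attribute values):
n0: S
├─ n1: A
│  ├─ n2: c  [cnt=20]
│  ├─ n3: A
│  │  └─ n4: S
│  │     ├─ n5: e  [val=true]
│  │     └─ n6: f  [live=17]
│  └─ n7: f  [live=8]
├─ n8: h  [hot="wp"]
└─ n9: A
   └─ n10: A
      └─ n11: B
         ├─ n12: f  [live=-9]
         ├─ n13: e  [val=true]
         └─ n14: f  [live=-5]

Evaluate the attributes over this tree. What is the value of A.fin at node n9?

1. n1.pre = true  [true]
2. n2.cnt = 20  [terminal]
3. n3.pre = true  [c.cnt > 19]
4. n5.val = true  [terminal]
5. n6.live = 17  [terminal]
6. n4.fin = -3  [f.live * -1 + 14]
7. n4.lab = "kr"  ["kr"]
8. n4.val = 14  [f.live - 3]
9. n3.off = true  [A.pre == true]
10. n3.fin = 22  [S.val * -1 + 36]
11. n7.live = 8  [terminal]
12. n1.off = false  [A₁.off == false]
13. n1.fin = -2  [f.live + c.cnt - 30]
14. n8.hot = "wp"  [terminal]
15. n9.pre = false  [A₀.off == true]
16. n10.pre = true  [true]
17. n11.ok = true  [A.pre == true]
18. n12.live = -9  [terminal]
19. n13.val = true  [terminal]
20. n14.live = -5  [terminal]
21. n11.wid = -8  [f₀.live + 1]
22. n10.off = false  [B.wid > -8]
23. n10.fin = 6  [B.wid + 14]
24. n9.off = true  [A₁.fin > 5]
25. n9.fin = 0  [A₁.fin - 6]
26. n0.fin = 3  [A₀.fin + A₁.fin + 5]
27. n0.lab = "wpz"  [h.hot ++ "z"]
28. n0.val = 26  [A₀.fin + 28]

0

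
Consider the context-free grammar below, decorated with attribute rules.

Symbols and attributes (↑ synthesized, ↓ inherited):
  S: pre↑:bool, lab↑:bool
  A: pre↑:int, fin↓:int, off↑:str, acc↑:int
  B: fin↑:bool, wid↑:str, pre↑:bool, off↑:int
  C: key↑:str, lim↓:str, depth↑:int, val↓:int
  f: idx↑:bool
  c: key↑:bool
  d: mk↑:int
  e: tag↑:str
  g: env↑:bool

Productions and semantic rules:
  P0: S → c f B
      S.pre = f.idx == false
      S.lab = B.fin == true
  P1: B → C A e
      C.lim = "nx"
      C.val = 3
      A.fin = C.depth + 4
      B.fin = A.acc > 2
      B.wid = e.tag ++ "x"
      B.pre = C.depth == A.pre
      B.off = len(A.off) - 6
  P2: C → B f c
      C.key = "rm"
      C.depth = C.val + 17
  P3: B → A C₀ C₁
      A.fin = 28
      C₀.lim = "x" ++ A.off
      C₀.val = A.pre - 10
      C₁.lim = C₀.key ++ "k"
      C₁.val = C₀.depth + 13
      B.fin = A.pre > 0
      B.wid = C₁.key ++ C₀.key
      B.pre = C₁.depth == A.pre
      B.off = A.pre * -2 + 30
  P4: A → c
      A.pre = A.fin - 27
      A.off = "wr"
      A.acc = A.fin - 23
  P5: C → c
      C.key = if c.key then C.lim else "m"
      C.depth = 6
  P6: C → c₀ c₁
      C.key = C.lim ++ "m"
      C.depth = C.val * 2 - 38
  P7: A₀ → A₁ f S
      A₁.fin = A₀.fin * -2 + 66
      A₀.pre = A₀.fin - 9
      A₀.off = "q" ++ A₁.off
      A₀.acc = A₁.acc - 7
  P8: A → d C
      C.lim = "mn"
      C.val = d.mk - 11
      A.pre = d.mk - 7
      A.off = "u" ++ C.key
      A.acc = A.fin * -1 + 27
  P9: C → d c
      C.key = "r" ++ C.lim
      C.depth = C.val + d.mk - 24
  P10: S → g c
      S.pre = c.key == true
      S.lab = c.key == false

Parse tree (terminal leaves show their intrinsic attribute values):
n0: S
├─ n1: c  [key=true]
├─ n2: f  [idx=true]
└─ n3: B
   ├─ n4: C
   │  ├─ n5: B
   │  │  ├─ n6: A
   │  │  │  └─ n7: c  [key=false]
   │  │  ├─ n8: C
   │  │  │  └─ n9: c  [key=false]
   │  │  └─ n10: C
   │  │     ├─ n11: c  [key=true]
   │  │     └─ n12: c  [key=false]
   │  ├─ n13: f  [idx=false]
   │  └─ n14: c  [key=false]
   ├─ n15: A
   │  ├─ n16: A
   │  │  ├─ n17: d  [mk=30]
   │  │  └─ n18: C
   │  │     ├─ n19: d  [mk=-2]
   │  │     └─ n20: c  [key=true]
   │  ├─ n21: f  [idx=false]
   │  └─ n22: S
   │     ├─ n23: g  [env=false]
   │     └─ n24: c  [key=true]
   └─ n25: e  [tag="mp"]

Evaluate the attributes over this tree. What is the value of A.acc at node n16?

1. n1.key = true  [terminal]
2. n2.idx = true  [terminal]
3. n4.lim = "nx"  ["nx"]
4. n4.val = 3  [3]
5. n6.fin = 28  [28]
6. n7.key = false  [terminal]
7. n6.pre = 1  [A.fin - 27]
8. n6.off = "wr"  ["wr"]
9. n6.acc = 5  [A.fin - 23]
10. n8.lim = "xwr"  ["x" ++ A.off]
11. n8.val = -9  [A.pre - 10]
12. n9.key = false  [terminal]
13. n8.key = "m"  [if c.key then C.lim else "m"]
14. n8.depth = 6  [6]
15. n10.lim = "mk"  [C₀.key ++ "k"]
16. n10.val = 19  [C₀.depth + 13]
17. n11.key = true  [terminal]
18. n12.key = false  [terminal]
19. n10.key = "mkm"  [C.lim ++ "m"]
20. n10.depth = 0  [C.val * 2 - 38]
21. n5.fin = true  [A.pre > 0]
22. n5.wid = "mkmm"  [C₁.key ++ C₀.key]
23. n5.pre = false  [C₁.depth == A.pre]
24. n5.off = 28  [A.pre * -2 + 30]
25. n13.idx = false  [terminal]
26. n14.key = false  [terminal]
27. n4.key = "rm"  ["rm"]
28. n4.depth = 20  [C.val + 17]
29. n15.fin = 24  [C.depth + 4]
30. n16.fin = 18  [A₀.fin * -2 + 66]
31. n17.mk = 30  [terminal]
32. n18.lim = "mn"  ["mn"]
33. n18.val = 19  [d.mk - 11]
34. n19.mk = -2  [terminal]
35. n20.key = true  [terminal]
36. n18.key = "rmn"  ["r" ++ C.lim]
37. n18.depth = -7  [C.val + d.mk - 24]
38. n16.pre = 23  [d.mk - 7]
39. n16.off = "urmn"  ["u" ++ C.key]
40. n16.acc = 9  [A.fin * -1 + 27]
41. n21.idx = false  [terminal]
42. n23.env = false  [terminal]
43. n24.key = true  [terminal]
44. n22.pre = true  [c.key == true]
45. n22.lab = false  [c.key == false]
46. n15.pre = 15  [A₀.fin - 9]
47. n15.off = "qurmn"  ["q" ++ A₁.off]
48. n15.acc = 2  [A₁.acc - 7]
49. n25.tag = "mp"  [terminal]
50. n3.fin = false  [A.acc > 2]
51. n3.wid = "mpx"  [e.tag ++ "x"]
52. n3.pre = false  [C.depth == A.pre]
53. n3.off = -1  [len(A.off) - 6]
54. n0.pre = false  [f.idx == false]
55. n0.lab = false  [B.fin == true]

9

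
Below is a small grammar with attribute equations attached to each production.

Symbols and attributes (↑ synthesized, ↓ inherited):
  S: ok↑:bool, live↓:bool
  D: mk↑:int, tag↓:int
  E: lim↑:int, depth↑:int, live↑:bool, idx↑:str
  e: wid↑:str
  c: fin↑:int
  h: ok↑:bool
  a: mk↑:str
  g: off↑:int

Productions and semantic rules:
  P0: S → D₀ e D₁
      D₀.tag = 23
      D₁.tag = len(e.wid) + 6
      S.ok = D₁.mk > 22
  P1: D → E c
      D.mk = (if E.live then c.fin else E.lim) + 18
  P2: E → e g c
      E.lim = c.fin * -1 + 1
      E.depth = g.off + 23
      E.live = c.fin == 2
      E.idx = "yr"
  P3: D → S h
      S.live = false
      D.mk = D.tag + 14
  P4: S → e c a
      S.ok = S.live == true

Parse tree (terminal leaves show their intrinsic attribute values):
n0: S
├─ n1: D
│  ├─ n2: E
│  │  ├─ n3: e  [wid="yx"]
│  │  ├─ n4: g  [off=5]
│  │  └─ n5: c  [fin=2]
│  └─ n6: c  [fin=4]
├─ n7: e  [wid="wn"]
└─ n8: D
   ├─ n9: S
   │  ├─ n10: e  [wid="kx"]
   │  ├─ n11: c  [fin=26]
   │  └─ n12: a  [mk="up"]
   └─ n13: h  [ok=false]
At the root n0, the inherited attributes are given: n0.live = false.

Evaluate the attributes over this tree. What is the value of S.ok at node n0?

1. n0.live = false  [given at root]
2. n1.tag = 23  [23]
3. n3.wid = "yx"  [terminal]
4. n4.off = 5  [terminal]
5. n5.fin = 2  [terminal]
6. n2.lim = -1  [c.fin * -1 + 1]
7. n2.depth = 28  [g.off + 23]
8. n2.live = true  [c.fin == 2]
9. n2.idx = "yr"  ["yr"]
10. n6.fin = 4  [terminal]
11. n1.mk = 22  [(if E.live then c.fin else E.lim) + 18]
12. n7.wid = "wn"  [terminal]
13. n8.tag = 8  [len(e.wid) + 6]
14. n9.live = false  [false]
15. n10.wid = "kx"  [terminal]
16. n11.fin = 26  [terminal]
17. n12.mk = "up"  [terminal]
18. n9.ok = false  [S.live == true]
19. n13.ok = false  [terminal]
20. n8.mk = 22  [D.tag + 14]
21. n0.ok = false  [D₁.mk > 22]

false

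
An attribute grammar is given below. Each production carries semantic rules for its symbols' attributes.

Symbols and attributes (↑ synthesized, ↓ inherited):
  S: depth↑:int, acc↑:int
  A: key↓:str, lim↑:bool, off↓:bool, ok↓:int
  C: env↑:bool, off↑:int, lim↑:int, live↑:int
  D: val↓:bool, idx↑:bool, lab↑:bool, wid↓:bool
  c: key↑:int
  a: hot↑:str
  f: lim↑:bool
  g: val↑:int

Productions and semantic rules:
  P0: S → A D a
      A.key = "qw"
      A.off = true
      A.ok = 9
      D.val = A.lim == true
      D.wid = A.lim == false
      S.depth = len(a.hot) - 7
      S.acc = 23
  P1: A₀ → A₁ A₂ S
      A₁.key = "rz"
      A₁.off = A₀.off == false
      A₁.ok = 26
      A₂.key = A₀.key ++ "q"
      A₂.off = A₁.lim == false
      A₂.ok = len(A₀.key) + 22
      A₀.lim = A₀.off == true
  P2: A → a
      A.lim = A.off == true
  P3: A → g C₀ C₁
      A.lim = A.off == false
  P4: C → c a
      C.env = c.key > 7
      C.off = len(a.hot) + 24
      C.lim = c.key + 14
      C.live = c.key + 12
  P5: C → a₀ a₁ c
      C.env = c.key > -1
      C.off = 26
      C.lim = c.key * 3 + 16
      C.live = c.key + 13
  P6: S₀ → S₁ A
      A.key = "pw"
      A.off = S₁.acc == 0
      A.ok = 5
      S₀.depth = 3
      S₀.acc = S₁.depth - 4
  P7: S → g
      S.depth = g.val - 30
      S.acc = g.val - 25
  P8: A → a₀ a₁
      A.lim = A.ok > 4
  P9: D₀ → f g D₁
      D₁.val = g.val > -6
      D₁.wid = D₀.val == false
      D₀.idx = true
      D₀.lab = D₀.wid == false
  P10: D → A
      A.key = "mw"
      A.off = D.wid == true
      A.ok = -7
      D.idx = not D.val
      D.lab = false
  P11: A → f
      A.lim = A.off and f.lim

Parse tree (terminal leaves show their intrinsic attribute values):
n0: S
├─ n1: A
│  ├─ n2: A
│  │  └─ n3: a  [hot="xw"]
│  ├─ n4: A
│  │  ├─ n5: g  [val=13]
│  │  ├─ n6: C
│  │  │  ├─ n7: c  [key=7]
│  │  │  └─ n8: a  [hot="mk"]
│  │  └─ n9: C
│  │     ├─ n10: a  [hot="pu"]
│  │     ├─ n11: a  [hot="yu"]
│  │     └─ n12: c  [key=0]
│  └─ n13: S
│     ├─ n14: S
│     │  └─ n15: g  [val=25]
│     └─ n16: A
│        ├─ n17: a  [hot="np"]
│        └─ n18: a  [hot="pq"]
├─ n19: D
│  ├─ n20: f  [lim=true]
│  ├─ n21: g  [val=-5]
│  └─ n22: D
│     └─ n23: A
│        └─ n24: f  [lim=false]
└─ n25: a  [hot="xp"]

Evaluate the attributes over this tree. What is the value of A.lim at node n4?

false

1. n1.key = "qw"  ["qw"]
2. n1.off = true  [true]
3. n1.ok = 9  [9]
4. n2.key = "rz"  ["rz"]
5. n2.off = false  [A₀.off == false]
6. n2.ok = 26  [26]
7. n3.hot = "xw"  [terminal]
8. n2.lim = false  [A.off == true]
9. n4.key = "qwq"  [A₀.key ++ "q"]
10. n4.off = true  [A₁.lim == false]
11. n4.ok = 24  [len(A₀.key) + 22]
12. n5.val = 13  [terminal]
13. n7.key = 7  [terminal]
14. n8.hot = "mk"  [terminal]
15. n6.env = false  [c.key > 7]
16. n6.off = 26  [len(a.hot) + 24]
17. n6.lim = 21  [c.key + 14]
18. n6.live = 19  [c.key + 12]
19. n10.hot = "pu"  [terminal]
20. n11.hot = "yu"  [terminal]
21. n12.key = 0  [terminal]
22. n9.env = true  [c.key > -1]
23. n9.off = 26  [26]
24. n9.lim = 16  [c.key * 3 + 16]
25. n9.live = 13  [c.key + 13]
26. n4.lim = false  [A.off == false]
27. n15.val = 25  [terminal]
28. n14.depth = -5  [g.val - 30]
29. n14.acc = 0  [g.val - 25]
30. n16.key = "pw"  ["pw"]
31. n16.off = true  [S₁.acc == 0]
32. n16.ok = 5  [5]
33. n17.hot = "np"  [terminal]
34. n18.hot = "pq"  [terminal]
35. n16.lim = true  [A.ok > 4]
36. n13.depth = 3  [3]
37. n13.acc = -9  [S₁.depth - 4]
38. n1.lim = true  [A₀.off == true]
39. n19.val = true  [A.lim == true]
40. n19.wid = false  [A.lim == false]
41. n20.lim = true  [terminal]
42. n21.val = -5  [terminal]
43. n22.val = true  [g.val > -6]
44. n22.wid = false  [D₀.val == false]
45. n23.key = "mw"  ["mw"]
46. n23.off = false  [D.wid == true]
47. n23.ok = -7  [-7]
48. n24.lim = false  [terminal]
49. n23.lim = false  [A.off and f.lim]
50. n22.idx = false  [not D.val]
51. n22.lab = false  [false]
52. n19.idx = true  [true]
53. n19.lab = true  [D₀.wid == false]
54. n25.hot = "xp"  [terminal]
55. n0.depth = -5  [len(a.hot) - 7]
56. n0.acc = 23  [23]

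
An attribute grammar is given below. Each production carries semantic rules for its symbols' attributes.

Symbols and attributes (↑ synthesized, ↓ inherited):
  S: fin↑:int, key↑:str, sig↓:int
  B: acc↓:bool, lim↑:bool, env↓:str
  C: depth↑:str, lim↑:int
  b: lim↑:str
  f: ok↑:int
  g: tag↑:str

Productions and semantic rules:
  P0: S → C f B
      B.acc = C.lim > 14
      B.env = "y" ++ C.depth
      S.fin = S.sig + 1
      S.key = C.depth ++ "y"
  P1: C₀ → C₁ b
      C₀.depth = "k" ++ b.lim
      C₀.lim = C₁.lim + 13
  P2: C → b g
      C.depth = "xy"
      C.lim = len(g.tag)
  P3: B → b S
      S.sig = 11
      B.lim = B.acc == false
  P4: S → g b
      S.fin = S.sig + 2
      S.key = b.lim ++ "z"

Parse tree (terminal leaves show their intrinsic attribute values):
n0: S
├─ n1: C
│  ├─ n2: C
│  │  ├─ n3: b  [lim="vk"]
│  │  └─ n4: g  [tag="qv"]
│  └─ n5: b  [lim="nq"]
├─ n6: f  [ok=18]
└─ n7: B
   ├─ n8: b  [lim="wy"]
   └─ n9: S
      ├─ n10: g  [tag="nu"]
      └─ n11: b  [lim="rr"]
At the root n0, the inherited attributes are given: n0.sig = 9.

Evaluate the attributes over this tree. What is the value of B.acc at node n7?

1. n0.sig = 9  [given at root]
2. n3.lim = "vk"  [terminal]
3. n4.tag = "qv"  [terminal]
4. n2.depth = "xy"  ["xy"]
5. n2.lim = 2  [len(g.tag)]
6. n5.lim = "nq"  [terminal]
7. n1.depth = "knq"  ["k" ++ b.lim]
8. n1.lim = 15  [C₁.lim + 13]
9. n6.ok = 18  [terminal]
10. n7.acc = true  [C.lim > 14]
11. n7.env = "yknq"  ["y" ++ C.depth]
12. n8.lim = "wy"  [terminal]
13. n9.sig = 11  [11]
14. n10.tag = "nu"  [terminal]
15. n11.lim = "rr"  [terminal]
16. n9.fin = 13  [S.sig + 2]
17. n9.key = "rrz"  [b.lim ++ "z"]
18. n7.lim = false  [B.acc == false]
19. n0.fin = 10  [S.sig + 1]
20. n0.key = "knqy"  [C.depth ++ "y"]

true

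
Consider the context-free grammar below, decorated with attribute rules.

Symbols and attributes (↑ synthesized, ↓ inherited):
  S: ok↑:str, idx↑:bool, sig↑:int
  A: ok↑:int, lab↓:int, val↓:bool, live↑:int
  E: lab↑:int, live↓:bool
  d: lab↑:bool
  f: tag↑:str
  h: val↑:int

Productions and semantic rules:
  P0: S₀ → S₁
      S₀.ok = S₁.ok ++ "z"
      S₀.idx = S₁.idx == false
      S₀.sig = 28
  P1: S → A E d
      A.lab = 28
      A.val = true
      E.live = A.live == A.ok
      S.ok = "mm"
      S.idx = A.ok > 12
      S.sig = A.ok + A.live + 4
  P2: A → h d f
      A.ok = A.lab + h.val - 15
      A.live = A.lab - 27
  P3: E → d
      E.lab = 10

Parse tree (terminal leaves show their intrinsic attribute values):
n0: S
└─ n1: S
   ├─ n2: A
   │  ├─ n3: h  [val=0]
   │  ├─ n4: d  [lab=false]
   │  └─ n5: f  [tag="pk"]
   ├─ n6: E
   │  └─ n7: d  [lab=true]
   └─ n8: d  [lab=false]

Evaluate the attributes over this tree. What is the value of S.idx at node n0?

false

1. n2.lab = 28  [28]
2. n2.val = true  [true]
3. n3.val = 0  [terminal]
4. n4.lab = false  [terminal]
5. n5.tag = "pk"  [terminal]
6. n2.ok = 13  [A.lab + h.val - 15]
7. n2.live = 1  [A.lab - 27]
8. n6.live = false  [A.live == A.ok]
9. n7.lab = true  [terminal]
10. n6.lab = 10  [10]
11. n8.lab = false  [terminal]
12. n1.ok = "mm"  ["mm"]
13. n1.idx = true  [A.ok > 12]
14. n1.sig = 18  [A.ok + A.live + 4]
15. n0.ok = "mmz"  [S₁.ok ++ "z"]
16. n0.idx = false  [S₁.idx == false]
17. n0.sig = 28  [28]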